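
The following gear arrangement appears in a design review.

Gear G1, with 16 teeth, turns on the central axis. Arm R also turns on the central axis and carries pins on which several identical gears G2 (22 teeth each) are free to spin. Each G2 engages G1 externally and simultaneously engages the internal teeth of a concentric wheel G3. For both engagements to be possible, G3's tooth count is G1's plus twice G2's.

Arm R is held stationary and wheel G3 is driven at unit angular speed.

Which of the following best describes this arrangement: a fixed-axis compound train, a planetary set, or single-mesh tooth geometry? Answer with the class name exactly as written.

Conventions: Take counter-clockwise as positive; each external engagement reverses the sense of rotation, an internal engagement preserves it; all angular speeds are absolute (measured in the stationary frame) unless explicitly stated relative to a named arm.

planetary set

planetary set (16T centre, 22T on arm, 60T internal) — Willis relation
classification: planetary set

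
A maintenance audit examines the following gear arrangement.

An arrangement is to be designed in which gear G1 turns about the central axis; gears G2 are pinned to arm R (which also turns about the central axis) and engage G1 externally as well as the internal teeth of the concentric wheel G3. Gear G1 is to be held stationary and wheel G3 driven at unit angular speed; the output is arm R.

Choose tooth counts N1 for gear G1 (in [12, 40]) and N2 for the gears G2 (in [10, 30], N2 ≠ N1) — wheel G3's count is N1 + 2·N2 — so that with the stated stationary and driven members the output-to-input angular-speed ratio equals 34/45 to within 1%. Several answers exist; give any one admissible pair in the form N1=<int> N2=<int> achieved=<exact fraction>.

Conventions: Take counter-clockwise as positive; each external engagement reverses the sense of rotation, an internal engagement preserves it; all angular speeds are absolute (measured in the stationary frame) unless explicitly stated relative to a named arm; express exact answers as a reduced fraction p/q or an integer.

N1=22 N2=23 achieved=34/45

topology: planetary set — design target 34/45, arm = carrier (Willis)
Willis with ω_sun = 0: ω_arm/ω_ring = N3/(N1+N3); set equal to 34/45  ⇒  N3/N1 = (34/45)/(1 − 34/45) = 34/11
N3 = N1 + 2·N2  ⇒  N2/N1 = (N3/N1 − 1)/2 = (34/11 − 1)/2 = 23/22
smallest multiple with N1 ≥ 12 and N2 ≥ 10: k = 1  ⇒  N1 = 1·22 = 22, N2 = 1·23 = 23 (N1 ≤ 40, N2 ≤ 30, N2 ≠ N1 ✓), N3 = 22 + 2·23 = 68
check: N3/(N1+N3) with N1 = 22, N3 = 68 gives 34/45; |achieved − target| = 0 ≤ 17/2250 ✓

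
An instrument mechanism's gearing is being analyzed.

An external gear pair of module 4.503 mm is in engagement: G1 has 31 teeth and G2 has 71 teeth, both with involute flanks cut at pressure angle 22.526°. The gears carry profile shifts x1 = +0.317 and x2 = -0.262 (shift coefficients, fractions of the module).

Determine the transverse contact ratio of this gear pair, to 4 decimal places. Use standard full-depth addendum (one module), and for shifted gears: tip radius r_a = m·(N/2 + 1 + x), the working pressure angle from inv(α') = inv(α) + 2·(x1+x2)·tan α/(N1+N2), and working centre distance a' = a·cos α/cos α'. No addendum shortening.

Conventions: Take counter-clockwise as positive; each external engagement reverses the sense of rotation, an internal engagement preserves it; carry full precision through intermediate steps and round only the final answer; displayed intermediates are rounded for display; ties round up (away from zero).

1.5731

single-mesh involute tooth geometry (31T engaging 71T at module 4.503)
base radii: r_b1 = 64.471431, r_b2 = 147.660373
tip radii: r_a1 = 75.726951, r_a2 = 163.179714
inv(α') = inv(22.526°) + 2·(+0.317-0.262)·tan α/(31+71) = 0.02203971  ⇒  α' = 22.67390°
a' = a·cos α / cos α' = 229.6530·cos 22.526°/cos 22.67390° = 229.899896
action lengths: √(r_a1²−r_b1²) = 39.724121, √(r_a2²−r_b2²) = 69.455261
base pitch p_b = π·m·cos α = 13.067289
CR = (39.724121 + 69.455261 − 229.899896·sin 22.67390°)/13.067289 = 1.573107
contact ratio ≈ 1.5731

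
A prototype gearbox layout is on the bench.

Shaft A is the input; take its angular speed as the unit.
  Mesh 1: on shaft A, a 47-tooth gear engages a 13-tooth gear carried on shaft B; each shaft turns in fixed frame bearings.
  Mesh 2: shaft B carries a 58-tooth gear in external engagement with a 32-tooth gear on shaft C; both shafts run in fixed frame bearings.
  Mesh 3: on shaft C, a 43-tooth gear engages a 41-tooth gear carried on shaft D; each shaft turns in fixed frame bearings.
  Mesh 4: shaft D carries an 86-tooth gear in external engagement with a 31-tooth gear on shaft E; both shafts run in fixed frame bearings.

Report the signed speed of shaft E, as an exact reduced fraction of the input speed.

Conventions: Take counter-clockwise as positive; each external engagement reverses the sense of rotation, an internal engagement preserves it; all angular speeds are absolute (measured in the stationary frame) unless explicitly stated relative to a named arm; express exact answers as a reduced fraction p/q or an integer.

2520187/132184

4-mesh fixed-axis compound train (all bearings frame-fixed)
mesh 1 [47T→13T]: |ω|/ω_in = 1×47/13 = 47/13, sense flips to −
mesh 2 [58T→32T]: |ω|/ω_in = (47/13)×58/32 = 1363/208, sense flips to +
mesh 3 [43T→41T]: |ω|/ω_in = (1363/208)×43/41 = 58609/8528, sense flips to −
mesh 4 [86T→31T]: |ω|/ω_in = (58609/8528)×86/31 = 2520187/132184, sense flips to +
signed output speed (× input speed) = 2520187/132184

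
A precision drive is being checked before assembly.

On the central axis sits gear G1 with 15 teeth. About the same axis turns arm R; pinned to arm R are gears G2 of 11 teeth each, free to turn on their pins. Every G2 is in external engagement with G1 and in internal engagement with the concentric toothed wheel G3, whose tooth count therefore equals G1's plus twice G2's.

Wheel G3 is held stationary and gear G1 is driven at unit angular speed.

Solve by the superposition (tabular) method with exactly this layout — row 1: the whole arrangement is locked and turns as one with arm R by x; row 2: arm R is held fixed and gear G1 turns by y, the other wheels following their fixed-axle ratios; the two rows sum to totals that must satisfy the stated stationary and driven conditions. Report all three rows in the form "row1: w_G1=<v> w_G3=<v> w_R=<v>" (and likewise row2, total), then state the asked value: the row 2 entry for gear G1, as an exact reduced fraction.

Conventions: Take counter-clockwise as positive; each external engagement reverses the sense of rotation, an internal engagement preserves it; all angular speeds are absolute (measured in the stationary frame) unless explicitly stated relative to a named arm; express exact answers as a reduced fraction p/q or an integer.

row1: w_G1=15/52 w_G3=15/52 w_R=15/52
row2: w_G1=37/52 w_G3=-15/52 w_R=0
total: w_G1=1 w_G3=0 w_R=15/52
asked value: 37/52

planetary set (15T centre, 11T on arm, 37T internal) — Willis relation
superposition row 1 [locked train]: every member turns x
row 2 — arm fixed, fixed-axis ratios: sun y, ring −(15/37)·y, arm 0
boundary: total ω_ring = x − (15/37)·y = 0 and total ω_sun = x + y = 1  ⇒  y = 37/52, x = 15/52
row 2 ring = −(15/37)·37/52 = -15/52
totals (row 1 + row 2): sun 15/52 + 37/52 = 1, ring 15/52 + (-15/52) = 0, arm 15/52 + 0 = 15/52
asked cell (row2, sun) = 37/52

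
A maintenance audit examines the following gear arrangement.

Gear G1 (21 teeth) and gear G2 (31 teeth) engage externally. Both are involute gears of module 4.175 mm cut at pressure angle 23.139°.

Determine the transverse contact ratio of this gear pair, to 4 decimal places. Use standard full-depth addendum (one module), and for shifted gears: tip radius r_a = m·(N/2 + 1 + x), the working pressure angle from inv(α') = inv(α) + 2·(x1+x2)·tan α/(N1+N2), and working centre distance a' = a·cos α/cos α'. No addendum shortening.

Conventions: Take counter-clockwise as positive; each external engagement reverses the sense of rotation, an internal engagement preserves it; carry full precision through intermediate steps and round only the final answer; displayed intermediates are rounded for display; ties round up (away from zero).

1.5032

class = single-mesh tooth geometry [involute pair 21T × 31T, m = 4.175]
base radii: r_b1 = 40.310959, r_b2 = 59.506653
tip radii: r_a1 = 48.012500, r_a2 = 68.887500
no profile shift: α' = α, a' = a
action lengths: √(r_a1²−r_b1²) = 26.081158, √(r_a2²−r_b2²) = 34.705128
base pitch p_b = π·m·cos α = 12.061011
CR = (26.081158 + 34.705128 − 108.550000·sin 23.13900°)/12.061011 = 1.503202
contact ratio ≈ 1.5032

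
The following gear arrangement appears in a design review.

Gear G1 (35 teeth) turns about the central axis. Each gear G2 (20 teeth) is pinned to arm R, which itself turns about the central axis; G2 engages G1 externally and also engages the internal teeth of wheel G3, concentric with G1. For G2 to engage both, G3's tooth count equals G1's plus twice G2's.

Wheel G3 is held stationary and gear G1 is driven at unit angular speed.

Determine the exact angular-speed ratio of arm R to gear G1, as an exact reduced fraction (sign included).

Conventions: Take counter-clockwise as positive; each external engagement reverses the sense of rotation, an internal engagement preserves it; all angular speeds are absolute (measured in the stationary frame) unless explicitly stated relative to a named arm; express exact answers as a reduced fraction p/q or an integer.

7/22

class = planetary set [G3 = 35+2·20 = 75; Willis about the carrier]
ring teeth: 35 + 2·20 = 75
35(ω_sun−ω_arm) = −75(ω_ring−ω_arm),  ω_ring = 0, ω_sun = 1
35(1−ω_arm) = −75(0−ω_arm)  ⇒  110·ω_arm = 35  ⇒  ω_arm = 7/22
ω_out/ω_in = 7/22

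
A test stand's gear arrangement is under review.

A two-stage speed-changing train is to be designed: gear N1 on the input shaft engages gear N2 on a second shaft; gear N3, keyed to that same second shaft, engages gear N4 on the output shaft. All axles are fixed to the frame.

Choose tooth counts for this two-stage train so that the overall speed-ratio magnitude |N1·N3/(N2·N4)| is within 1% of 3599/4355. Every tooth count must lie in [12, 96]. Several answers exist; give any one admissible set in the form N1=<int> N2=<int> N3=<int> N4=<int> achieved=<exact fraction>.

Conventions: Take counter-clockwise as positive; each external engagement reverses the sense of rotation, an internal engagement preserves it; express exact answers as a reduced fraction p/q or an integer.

topology: fixed-axis compound train — 2 stages, target 3599/4355
target = 3599/4355 in lowest terms: an exact hit needs N1·N3 = k·3599 and N2·N4 = k·4355 for one integer k, every count in [12, 96]; additionally prefer no 1:1 stage (N1 ≠ N2, N3 ≠ N4)
k = 1: N1·N3 = 3599 = 59·61, N2·N4 = 4355 = 65·67
achieved = 59·61/(65·67) = 3599/4355; |achieved − target| = 0 ≤ 3599/435500 ✓

N1=59 N2=65 N3=61 N4=67 achieved=3599/4355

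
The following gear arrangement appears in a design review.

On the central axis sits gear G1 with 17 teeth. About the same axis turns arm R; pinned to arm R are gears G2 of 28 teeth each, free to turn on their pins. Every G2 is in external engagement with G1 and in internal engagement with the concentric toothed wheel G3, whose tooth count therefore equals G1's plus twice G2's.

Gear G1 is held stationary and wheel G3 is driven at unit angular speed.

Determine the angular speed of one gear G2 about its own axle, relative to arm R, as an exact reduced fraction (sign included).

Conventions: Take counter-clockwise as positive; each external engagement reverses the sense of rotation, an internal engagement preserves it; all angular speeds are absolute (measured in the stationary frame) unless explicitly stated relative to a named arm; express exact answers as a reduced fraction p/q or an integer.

topology: planetary set — G1 17T / G2 28T / G3 73T, arm = carrier (Willis)
ring teeth: 17 + 2·28 = 73
17(ω_sun−ω_arm) = −73(ω_ring−ω_arm),  ω_sun = 0, ω_ring = 1
17(0−ω_arm) = −73(1−ω_arm)  ⇒  90·ω_arm = 73  ⇒  ω_arm = 73/90
sun–planet mesh: 17·(0−73/90) = −28·(ω_p−ω_arm)  ⇒  ω_p−ω_arm = 1241/2520
exact speed ratio = 1241/2520

1241/2520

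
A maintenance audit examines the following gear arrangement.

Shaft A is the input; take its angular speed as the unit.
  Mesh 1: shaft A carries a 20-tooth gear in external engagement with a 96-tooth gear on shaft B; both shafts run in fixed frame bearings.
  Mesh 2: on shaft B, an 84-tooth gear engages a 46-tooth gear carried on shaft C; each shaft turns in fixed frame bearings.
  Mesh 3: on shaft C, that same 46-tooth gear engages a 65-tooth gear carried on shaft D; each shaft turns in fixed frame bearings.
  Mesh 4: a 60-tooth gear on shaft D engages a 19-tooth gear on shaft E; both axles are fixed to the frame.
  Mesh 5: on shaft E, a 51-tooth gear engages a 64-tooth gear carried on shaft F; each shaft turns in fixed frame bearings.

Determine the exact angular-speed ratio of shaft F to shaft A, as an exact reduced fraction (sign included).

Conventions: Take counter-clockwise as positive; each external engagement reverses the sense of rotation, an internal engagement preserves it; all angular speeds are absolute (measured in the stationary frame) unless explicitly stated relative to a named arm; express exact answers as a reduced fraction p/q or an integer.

-5355/7904

class = fixed-axis compound train [5 meshes; 5 ratios multiply, 5 sense flips]
mesh 1 [20T→96T]: running ratio 5/24, sense −
mesh 2 [84T→46T]: running ratio 35/92, sense +
mesh 3 [46T→65T]: running ratio 7/26, sense −
mesh 4 [60T→19T]: running ratio 210/247, sense +
mesh 5 [51T→64T]: running ratio 5355/7904, sense −
ω_out/ω_in = -5355/7904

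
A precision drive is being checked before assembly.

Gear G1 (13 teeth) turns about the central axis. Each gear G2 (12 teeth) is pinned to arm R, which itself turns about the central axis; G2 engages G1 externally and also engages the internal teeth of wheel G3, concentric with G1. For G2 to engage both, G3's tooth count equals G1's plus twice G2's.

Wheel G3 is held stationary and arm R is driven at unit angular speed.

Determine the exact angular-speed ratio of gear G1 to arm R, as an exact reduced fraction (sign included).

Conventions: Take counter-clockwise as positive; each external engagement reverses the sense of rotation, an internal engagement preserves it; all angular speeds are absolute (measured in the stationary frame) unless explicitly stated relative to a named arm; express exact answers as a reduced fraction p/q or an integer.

recognized (axles ride arm R): planetary set, 13/12/37 teeth
ring teeth: 13 + 2·12 = 37
13(ω_sun−ω_arm) = −37(ω_ring−ω_arm),  ω_ring = 0, ω_arm = 1
ω_sun = 1 − (37/13)(0−1) = 50/13
ω_out/ω_in = 50/13

50/13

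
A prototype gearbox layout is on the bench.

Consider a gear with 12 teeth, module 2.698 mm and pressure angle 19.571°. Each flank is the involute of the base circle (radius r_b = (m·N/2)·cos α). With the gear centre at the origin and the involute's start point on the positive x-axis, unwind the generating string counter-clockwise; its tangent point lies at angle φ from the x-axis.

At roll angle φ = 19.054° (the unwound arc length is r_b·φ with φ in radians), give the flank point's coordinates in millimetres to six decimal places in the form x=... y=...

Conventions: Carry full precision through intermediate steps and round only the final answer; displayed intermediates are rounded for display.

topology: single-mesh involute geometry — m = 2.698, N = 12
pitch radius r_p = m·N/2 = 2.698·12/2 = 16.188000
base radius r_b = r_p·cos α = 16.188000·cos 19.571° = 15.252773
roll angle φ = 19.054° = 0.33255504 rad
x = r_b·(cos φ + φ·sin φ) = 16.073020
y = r_b·(sin φ − φ·cos φ) = 0.184930

x=16.073020 y=0.184930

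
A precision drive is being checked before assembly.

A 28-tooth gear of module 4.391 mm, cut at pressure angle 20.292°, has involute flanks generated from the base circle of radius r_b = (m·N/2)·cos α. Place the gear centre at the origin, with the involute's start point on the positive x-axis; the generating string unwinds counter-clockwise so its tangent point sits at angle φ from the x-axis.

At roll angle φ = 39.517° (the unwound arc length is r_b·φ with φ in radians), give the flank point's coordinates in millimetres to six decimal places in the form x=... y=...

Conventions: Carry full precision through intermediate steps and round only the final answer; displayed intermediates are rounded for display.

topology: single-mesh involute geometry — m = 4.391, N = 28
pitch radius r_p = m·N/2 = 4.391·28/2 = 61.474000
base radius r_b = r_p·cos α = 61.474000·cos 20.292° = 57.658762
roll angle φ = 39.517° = 0.68970176 rad
x = r_b·(cos φ + φ·sin φ) = 69.784282
y = r_b·(sin φ − φ·cos φ) = 6.010724

x=69.784282 y=6.010724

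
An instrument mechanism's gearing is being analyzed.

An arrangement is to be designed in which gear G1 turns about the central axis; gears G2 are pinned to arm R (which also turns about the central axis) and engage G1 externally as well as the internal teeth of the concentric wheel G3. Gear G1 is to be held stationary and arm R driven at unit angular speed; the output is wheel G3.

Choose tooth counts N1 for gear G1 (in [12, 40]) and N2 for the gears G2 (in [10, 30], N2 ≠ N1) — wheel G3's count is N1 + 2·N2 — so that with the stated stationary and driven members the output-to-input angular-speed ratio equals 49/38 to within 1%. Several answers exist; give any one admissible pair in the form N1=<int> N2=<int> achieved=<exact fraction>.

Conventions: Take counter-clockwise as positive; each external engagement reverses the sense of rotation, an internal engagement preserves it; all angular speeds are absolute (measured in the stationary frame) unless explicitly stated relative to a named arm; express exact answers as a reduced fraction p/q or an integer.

N1=22 N2=27 achieved=49/38

topology: planetary set — design target 49/38, arm = carrier (Willis)
Willis with ω_sun = 0: ω_ring/ω_arm = (N1+N3)/N3; set equal to 49/38  ⇒  N3/N1 = 1/(49/38 − 1) = 38/11
N3 = N1 + 2·N2  ⇒  N2/N1 = (N3/N1 − 1)/2 = (38/11 − 1)/2 = 27/22
smallest multiple with N1 ≥ 12 and N2 ≥ 10: k = 1  ⇒  N1 = 1·22 = 22, N2 = 1·27 = 27 (N1 ≤ 40, N2 ≤ 30, N2 ≠ N1 ✓), N3 = 22 + 2·27 = 76
check: (N1+N3)/N3 with N1 = 22, N3 = 76 gives 49/38; |achieved − target| = 0 ≤ 49/3800 ✓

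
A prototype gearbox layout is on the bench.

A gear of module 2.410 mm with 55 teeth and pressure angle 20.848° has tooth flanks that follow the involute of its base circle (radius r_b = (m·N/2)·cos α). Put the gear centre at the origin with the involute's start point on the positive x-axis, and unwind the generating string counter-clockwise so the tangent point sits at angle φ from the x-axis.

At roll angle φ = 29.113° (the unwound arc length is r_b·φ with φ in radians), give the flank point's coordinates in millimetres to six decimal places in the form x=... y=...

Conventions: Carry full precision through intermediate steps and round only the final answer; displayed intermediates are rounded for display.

single-mesh involute tooth geometry (55T wheel at module 2.410)
pitch radius r_p = m·N/2 = 2.410·55/2 = 66.275000
base radius r_b = r_p·cos α = 66.275000·cos 20.848° = 61.935834
roll angle φ = 29.113° = 0.50811771 rad
x = r_b·(cos φ + φ·sin φ) = 69.422526
y = r_b·(sin φ − φ·cos φ) = 2.639121

x=69.422526 y=2.639121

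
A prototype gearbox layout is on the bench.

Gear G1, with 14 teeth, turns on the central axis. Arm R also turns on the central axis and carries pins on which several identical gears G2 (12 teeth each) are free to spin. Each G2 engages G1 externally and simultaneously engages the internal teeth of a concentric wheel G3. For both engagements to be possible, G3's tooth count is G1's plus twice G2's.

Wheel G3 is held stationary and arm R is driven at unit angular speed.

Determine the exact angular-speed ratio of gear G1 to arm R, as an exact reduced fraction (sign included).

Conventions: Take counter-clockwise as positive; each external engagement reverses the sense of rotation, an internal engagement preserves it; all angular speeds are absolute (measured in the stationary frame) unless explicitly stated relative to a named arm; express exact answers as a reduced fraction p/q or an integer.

26/7

topology: planetary set — G1 14T / G2 12T / G3 38T, arm = carrier (Willis)
ring teeth: 14 + 2·12 = 38
14(ω_sun−ω_arm) = −38(ω_ring−ω_arm),  ω_ring = 0, ω_arm = 1
ω_sun = 1 − (38/14)(0−1) = 26/7
ω_out/ω_in = 26/7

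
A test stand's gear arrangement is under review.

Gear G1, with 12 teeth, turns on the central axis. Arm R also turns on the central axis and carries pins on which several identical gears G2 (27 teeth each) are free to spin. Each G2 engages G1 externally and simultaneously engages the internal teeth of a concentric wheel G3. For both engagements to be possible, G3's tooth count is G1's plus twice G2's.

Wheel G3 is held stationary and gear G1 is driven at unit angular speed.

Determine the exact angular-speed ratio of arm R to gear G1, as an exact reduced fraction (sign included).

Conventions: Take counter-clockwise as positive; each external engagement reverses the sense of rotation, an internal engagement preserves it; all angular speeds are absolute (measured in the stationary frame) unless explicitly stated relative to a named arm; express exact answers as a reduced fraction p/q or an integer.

topology: planetary set — G1 12T / G2 27T / G3 66T, arm = carrier (Willis)
ring teeth: 12 + 2·27 = 66
12(ω_sun−ω_arm) = −66(ω_ring−ω_arm),  ω_ring = 0, ω_sun = 1
12(1−ω_arm) = −66(0−ω_arm)  ⇒  78·ω_arm = 12  ⇒  ω_arm = 2/13
ω_out/ω_in = 2/13

2/13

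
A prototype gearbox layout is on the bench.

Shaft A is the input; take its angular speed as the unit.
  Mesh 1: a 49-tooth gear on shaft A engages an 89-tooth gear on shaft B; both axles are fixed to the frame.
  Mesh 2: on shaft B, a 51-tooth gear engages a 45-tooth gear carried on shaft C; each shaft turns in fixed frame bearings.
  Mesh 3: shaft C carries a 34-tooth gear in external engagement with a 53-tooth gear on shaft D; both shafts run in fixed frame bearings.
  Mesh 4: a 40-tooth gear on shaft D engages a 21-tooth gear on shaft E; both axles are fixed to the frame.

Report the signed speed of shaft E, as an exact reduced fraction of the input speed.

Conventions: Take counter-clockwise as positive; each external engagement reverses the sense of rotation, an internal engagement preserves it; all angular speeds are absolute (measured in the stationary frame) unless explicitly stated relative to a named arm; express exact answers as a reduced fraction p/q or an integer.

4-mesh fixed-axis compound train (all bearings frame-fixed)
mesh 1 [49T→89T]: |ω|/ω_in = 1×49/89 = 49/89, sense flips to −
mesh 2 [51T→45T]: |ω|/ω_in = (49/89)×51/45 = 833/1335, sense flips to +
mesh 3 [34T→53T]: |ω|/ω_in = (833/1335)×34/53 = 28322/70755, sense flips to −
mesh 4 [40T→21T]: |ω|/ω_in = (28322/70755)×40/21 = 32368/42453, sense flips to +
signed output speed (× input speed) = 32368/42453

32368/42453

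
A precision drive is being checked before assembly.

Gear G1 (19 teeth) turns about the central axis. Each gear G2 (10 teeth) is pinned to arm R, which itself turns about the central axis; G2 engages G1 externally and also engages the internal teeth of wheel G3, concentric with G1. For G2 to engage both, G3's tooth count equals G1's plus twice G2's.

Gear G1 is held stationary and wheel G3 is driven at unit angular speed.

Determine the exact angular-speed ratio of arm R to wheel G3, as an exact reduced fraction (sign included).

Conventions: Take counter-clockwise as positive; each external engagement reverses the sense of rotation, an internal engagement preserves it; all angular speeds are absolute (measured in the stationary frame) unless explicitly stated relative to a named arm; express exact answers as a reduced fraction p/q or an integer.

39/58

planetary set (19T centre, 10T on arm, 39T internal) — Willis relation
ring teeth: 19 + 2·10 = 39
19(ω_sun−ω_arm) = −39(ω_ring−ω_arm),  ω_sun = 0, ω_ring = 1
19(0−ω_arm) = −39(1−ω_arm)  ⇒  58·ω_arm = 39  ⇒  ω_arm = 39/58
ω_out/ω_in = 39/58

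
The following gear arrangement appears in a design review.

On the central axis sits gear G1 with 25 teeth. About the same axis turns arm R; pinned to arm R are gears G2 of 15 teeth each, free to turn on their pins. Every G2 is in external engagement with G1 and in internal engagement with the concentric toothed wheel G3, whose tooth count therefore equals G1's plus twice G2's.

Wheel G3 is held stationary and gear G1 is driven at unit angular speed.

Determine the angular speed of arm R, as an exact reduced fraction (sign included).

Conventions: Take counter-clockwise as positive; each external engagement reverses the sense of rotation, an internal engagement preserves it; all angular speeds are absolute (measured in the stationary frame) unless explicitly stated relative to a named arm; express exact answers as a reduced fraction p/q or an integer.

5/16

class = planetary set [G3 = 25+2·15 = 55; Willis about the carrier]
ring teeth: 25 + 2·15 = 55
25(ω_sun−ω_arm) = −55(ω_ring−ω_arm),  ω_ring = 0, ω_sun = 1
25(1−ω_arm) = −55(0−ω_arm)  ⇒  80·ω_arm = 25  ⇒  ω_arm = 5/16
exact speed ratio = 5/16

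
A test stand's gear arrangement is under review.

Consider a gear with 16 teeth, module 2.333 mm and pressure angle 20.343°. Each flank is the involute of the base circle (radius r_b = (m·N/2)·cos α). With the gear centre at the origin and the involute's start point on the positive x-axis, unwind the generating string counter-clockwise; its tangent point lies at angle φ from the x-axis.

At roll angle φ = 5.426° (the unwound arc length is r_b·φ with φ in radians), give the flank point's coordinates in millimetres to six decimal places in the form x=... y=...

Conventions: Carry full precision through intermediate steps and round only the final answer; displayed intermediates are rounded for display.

x=17.578192 y=0.004950

recognized (one wheel, involute flank): single-mesh tooth geometry, m = 2.333, N = 16
pitch radius r_p = m·N/2 = 2.333·16/2 = 18.664000
base radius r_b = r_p·cos α = 18.664000·cos 20.343° = 17.499895
roll angle φ = 5.426° = 0.09470157 rad
x = r_b·(cos φ + φ·sin φ) = 17.578192
y = r_b·(sin φ − φ·cos φ) = 0.004950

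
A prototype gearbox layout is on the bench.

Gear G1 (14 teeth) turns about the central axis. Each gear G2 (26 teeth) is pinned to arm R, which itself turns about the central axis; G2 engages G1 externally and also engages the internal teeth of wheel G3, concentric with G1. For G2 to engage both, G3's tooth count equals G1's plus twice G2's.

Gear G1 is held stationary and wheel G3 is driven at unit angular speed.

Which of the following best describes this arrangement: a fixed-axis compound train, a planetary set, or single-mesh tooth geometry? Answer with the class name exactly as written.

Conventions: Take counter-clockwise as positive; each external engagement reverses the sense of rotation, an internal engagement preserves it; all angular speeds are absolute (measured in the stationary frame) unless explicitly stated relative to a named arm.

planetary set (14T centre, 26T on arm, 66T internal) — Willis relation
classification: planetary set

planetary set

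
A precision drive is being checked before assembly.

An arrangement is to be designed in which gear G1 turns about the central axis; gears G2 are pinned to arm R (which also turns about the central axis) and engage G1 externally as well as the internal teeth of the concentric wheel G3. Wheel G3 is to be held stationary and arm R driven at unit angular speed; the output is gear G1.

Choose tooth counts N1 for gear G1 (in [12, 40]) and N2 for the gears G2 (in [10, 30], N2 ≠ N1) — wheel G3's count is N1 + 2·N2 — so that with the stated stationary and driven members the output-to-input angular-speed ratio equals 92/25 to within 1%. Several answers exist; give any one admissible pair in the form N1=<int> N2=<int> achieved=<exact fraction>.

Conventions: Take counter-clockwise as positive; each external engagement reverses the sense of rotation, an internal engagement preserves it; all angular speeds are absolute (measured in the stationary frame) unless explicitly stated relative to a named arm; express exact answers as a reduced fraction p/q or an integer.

class = planetary set [ratio 92/25 wanted; Willis about the carrier]
Willis with ω_ring = 0: ω_sun/ω_arm = (N1+N3)/N1; set equal to 92/25  ⇒  N3/N1 = 92/25 − 1 = 67/25
N3 = N1 + 2·N2  ⇒  N2/N1 = (N3/N1 − 1)/2 = (67/25 − 1)/2 = 21/25
smallest multiple with N1 ≥ 12 and N2 ≥ 10: k = 1  ⇒  N1 = 1·25 = 25, N2 = 1·21 = 21 (N1 ≤ 40, N2 ≤ 30, N2 ≠ N1 ✓), N3 = 25 + 2·21 = 67
check: (N1+N3)/N1 with N1 = 25, N3 = 67 gives 92/25; |achieved − target| = 0 ≤ 23/625 ✓

N1=25 N2=21 achieved=92/25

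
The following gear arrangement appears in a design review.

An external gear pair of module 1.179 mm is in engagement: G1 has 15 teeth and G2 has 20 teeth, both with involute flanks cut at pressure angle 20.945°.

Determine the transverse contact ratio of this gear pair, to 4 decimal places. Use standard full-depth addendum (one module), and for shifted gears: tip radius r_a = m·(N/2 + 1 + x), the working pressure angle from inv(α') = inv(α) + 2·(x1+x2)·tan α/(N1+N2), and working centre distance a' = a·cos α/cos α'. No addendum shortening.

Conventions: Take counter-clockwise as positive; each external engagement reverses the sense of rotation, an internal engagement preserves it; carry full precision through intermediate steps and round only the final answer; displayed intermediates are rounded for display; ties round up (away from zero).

single-mesh involute tooth geometry (15T engaging 20T at module 1.179)
base radii: r_b1 = 8.258223, r_b2 = 11.010964
tip radii: r_a1 = 10.021500, r_a2 = 12.969000
no profile shift: α' = α, a' = a
action lengths: √(r_a1²−r_b1²) = 5.677342, √(r_a2²−r_b2²) = 6.852272
base pitch p_b = π·m·cos α = 3.459196
CR = (5.677342 + 6.852272 − 20.632500·sin 20.94500°)/3.459196 = 1.489965
contact ratio ≈ 1.4900

1.4900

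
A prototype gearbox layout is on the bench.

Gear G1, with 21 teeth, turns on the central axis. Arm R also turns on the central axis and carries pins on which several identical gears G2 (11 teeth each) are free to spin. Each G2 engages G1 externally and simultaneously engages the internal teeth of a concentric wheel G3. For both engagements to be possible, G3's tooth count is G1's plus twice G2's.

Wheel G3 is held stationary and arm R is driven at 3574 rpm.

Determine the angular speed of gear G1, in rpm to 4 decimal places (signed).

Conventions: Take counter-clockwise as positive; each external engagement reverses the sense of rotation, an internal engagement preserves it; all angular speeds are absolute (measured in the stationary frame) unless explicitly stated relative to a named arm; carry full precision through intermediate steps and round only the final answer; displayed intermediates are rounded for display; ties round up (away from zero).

+10892.1905 rpm

recognized (axles ride arm R): planetary set, 21/11/43 teeth
normalise by the input: solve with ω_arm = 1, then scale by 3574 rpm
ring teeth: 21 + 2·11 = 43
21(ω_sun−ω_arm) = −43(ω_ring−ω_arm),  ω_ring = 0, ω_arm = 1
ω_sun = 1 − (43/21)(0−1) = 64/21
scale: ω_sun = 64/21 × 3574 rpm = +10892.1905 rpm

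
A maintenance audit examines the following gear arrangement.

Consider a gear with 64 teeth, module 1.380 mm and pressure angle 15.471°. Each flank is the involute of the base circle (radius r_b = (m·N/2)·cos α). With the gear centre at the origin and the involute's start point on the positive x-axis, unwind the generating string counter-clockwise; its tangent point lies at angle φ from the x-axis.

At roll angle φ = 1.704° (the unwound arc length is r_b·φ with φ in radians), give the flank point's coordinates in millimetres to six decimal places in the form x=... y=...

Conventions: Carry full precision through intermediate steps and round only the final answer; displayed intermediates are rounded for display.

x=42.578706 y=0.000373

single-mesh involute tooth geometry (64T wheel at module 1.380)
pitch radius r_p = m·N/2 = 1.380·64/2 = 44.160000
base radius r_b = r_p·cos α = 44.160000·cos 15.471° = 42.559889
roll angle φ = 1.704° = 0.02974041 rad
x = r_b·(cos φ + φ·sin φ) = 42.578706
y = r_b·(sin φ − φ·cos φ) = 0.000373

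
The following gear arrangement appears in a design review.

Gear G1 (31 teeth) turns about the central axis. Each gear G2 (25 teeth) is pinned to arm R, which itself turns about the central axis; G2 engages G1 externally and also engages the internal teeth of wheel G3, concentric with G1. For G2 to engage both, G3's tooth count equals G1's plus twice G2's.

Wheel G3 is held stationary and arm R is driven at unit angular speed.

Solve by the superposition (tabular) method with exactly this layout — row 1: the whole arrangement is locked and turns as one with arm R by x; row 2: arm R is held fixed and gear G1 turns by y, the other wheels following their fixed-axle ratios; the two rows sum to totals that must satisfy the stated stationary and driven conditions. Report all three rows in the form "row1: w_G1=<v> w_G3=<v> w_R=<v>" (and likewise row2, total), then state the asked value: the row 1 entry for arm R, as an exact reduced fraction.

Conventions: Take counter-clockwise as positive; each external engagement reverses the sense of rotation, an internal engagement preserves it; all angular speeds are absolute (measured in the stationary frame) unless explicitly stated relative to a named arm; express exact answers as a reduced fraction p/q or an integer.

row1: w_G1=1 w_G3=1 w_R=1
row2: w_G1=81/31 w_G3=-1 w_R=0
total: w_G1=112/31 w_G3=0 w_R=1
asked value: 1

planetary set (31T centre, 25T on arm, 81T internal) — Willis relation
row 1 — lock + rotate with arm: ω_sun = ω_ring = ω_arm = x
row 2 — arm fixed, fixed-axis ratios: sun y, ring −(31/81)·y, arm 0
boundary: total ω_ring = x − (31/81)·y = 0 and total ω_arm = x = 1  ⇒  y = 81/31, x = 1
row 2 ring = −(31/81)·81/31 = -1
totals (row 1 + row 2): sun 1 + 81/31 = 112/31, ring 1 + (-1) = 0, arm 1 + 0 = 1
asked cell (row1, arm) = 1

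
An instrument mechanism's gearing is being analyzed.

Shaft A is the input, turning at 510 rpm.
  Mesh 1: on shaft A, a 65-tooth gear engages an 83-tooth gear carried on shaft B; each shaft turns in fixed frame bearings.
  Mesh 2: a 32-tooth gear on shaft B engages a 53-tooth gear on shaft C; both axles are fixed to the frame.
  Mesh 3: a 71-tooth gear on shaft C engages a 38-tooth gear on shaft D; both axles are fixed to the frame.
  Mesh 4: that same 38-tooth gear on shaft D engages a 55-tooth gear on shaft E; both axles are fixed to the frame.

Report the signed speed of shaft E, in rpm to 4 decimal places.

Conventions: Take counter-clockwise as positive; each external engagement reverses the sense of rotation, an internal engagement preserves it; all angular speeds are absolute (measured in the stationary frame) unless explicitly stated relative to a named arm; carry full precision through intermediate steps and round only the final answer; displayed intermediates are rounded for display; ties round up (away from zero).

+311.2972 rpm

recognized (5 fixed axles, 4 meshes): fixed-axis compound train
mesh 1 [65T→83T]: ω = 510.0000×65/83 = 399.3976 rpm, sense flips to −
mesh 2 [32T→53T]: ω = 399.3976×32/53 = 241.1457 rpm, sense flips to +
mesh 3 [71T→38T]: ω = 241.1457×71/38 = 450.5617 rpm, sense flips to −
mesh 4 [38T→55T]: ω = 450.5617×38/55 = 311.2972 rpm, sense flips to +
signed output speed = +311.2972 rpm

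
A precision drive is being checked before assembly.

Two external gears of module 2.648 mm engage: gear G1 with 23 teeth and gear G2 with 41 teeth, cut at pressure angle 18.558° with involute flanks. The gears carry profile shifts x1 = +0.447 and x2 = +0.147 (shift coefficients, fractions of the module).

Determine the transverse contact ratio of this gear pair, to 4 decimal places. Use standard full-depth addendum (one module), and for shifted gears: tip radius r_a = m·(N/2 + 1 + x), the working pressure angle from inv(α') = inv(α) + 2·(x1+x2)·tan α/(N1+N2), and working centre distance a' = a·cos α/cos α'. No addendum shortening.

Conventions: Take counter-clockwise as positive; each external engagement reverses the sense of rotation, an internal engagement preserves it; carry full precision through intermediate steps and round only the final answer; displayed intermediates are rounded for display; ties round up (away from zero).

class = single-mesh tooth geometry [involute pair 23T × 41T, m = 2.648]
base radii: r_b1 = 28.868556, r_b2 = 51.461339
tip radii: r_a1 = 34.283656, r_a2 = 57.321256
inv(α') = inv(18.558°) + 2·(+0.447+0.147)·tan α/(23+41) = 0.01805495  ⇒  α' = 21.27221°
a' = a·cos α / cos α' = 84.7360·cos 18.558°/cos 21.27221° = 86.203146
action lengths: √(r_a1²−r_b1²) = 18.492581, √(r_a2²−r_b2²) = 25.247911
base pitch p_b = π·m·cos α = 7.886369
CR = (18.492581 + 25.247911 − 86.203146·sin 21.27221°)/7.886369 = 1.580709
contact ratio ≈ 1.5807

1.5807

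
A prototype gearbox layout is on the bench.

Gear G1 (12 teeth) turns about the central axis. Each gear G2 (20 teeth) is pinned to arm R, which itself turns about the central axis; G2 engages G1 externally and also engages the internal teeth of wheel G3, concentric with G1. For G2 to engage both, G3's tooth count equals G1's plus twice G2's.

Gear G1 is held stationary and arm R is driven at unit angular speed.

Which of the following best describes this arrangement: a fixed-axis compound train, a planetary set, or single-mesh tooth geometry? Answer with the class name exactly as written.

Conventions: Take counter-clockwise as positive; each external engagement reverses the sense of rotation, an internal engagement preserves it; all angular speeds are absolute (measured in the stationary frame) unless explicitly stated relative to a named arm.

planetary set

topology: planetary set — G1 12T / G2 20T / G3 52T, arm = carrier (Willis)
classification: planetary set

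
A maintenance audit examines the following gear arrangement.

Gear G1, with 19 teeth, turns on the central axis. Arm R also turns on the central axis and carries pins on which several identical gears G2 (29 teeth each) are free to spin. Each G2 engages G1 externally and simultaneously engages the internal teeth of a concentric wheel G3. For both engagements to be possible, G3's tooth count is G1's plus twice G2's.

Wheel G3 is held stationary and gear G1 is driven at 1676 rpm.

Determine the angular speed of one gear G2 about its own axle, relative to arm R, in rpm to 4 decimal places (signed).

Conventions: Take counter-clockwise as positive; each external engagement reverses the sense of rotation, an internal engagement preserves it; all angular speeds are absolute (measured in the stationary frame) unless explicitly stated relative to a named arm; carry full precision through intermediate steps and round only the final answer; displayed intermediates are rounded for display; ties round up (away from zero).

-880.7428 rpm

recognized (axles ride arm R): planetary set, 19/29/77 teeth
normalise by the input: solve with ω_sun = 1, then scale by 1676 rpm
ring teeth: 19 + 2·29 = 77
19(ω_sun−ω_arm) = −77(ω_ring−ω_arm),  ω_ring = 0, ω_sun = 1
19(1−ω_arm) = −77(0−ω_arm)  ⇒  96·ω_arm = 19  ⇒  ω_arm = 19/96
sun–planet mesh: 19·(1−19/96) = −29·(ω_p−ω_arm)  ⇒  ω_p−ω_arm = -1463/2784
scale: ω_p−ω_arm = -1463/2784 × 1676 rpm = -880.7428 rpm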